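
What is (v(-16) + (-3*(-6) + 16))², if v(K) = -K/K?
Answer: 1089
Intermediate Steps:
v(K) = -1 (v(K) = -1*1 = -1)
(v(-16) + (-3*(-6) + 16))² = (-1 + (-3*(-6) + 16))² = (-1 + (18 + 16))² = (-1 + 34)² = 33² = 1089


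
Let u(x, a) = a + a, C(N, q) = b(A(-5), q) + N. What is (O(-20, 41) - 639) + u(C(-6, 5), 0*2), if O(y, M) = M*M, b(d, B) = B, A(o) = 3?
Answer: 1042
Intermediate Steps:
C(N, q) = N + q (C(N, q) = q + N = N + q)
O(y, M) = M**2
u(x, a) = 2*a
(O(-20, 41) - 639) + u(C(-6, 5), 0*2) = (41**2 - 639) + 2*(0*2) = (1681 - 639) + 2*0 = 1042 + 0 = 1042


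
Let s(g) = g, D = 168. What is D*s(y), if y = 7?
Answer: 1176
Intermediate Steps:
D*s(y) = 168*7 = 1176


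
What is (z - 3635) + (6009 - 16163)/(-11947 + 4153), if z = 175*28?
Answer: 4934782/3897 ≈ 1266.3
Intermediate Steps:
z = 4900
(z - 3635) + (6009 - 16163)/(-11947 + 4153) = (4900 - 3635) + (6009 - 16163)/(-11947 + 4153) = 1265 - 10154/(-7794) = 1265 - 10154*(-1/7794) = 1265 + 5077/3897 = 4934782/3897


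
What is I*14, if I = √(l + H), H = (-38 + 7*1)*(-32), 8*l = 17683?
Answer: 7*√51238/2 ≈ 792.25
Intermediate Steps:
l = 17683/8 (l = (⅛)*17683 = 17683/8 ≈ 2210.4)
H = 992 (H = (-38 + 7)*(-32) = -31*(-32) = 992)
I = √51238/4 (I = √(17683/8 + 992) = √(25619/8) = √51238/4 ≈ 56.590)
I*14 = (√51238/4)*14 = 7*√51238/2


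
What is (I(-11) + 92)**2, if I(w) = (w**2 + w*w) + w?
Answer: 104329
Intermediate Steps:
I(w) = w + 2*w**2 (I(w) = (w**2 + w**2) + w = 2*w**2 + w = w + 2*w**2)
(I(-11) + 92)**2 = (-11*(1 + 2*(-11)) + 92)**2 = (-11*(1 - 22) + 92)**2 = (-11*(-21) + 92)**2 = (231 + 92)**2 = 323**2 = 104329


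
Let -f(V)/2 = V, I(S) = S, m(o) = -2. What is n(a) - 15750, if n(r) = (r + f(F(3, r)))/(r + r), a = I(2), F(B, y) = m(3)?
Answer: -31497/2 ≈ -15749.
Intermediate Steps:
F(B, y) = -2
f(V) = -2*V
a = 2
n(r) = (4 + r)/(2*r) (n(r) = (r - 2*(-2))/(r + r) = (r + 4)/((2*r)) = (4 + r)*(1/(2*r)) = (4 + r)/(2*r))
n(a) - 15750 = (1/2)*(4 + 2)/2 - 15750 = (1/2)*(1/2)*6 - 15750 = 3/2 - 15750 = -31497/2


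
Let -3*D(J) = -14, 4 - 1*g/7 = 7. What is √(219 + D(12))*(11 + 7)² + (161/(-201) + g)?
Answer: -4382/201 + 108*√2013 ≈ 4823.8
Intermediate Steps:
g = -21 (g = 28 - 7*7 = 28 - 49 = -21)
D(J) = 14/3 (D(J) = -⅓*(-14) = 14/3)
√(219 + D(12))*(11 + 7)² + (161/(-201) + g) = √(219 + 14/3)*(11 + 7)² + (161/(-201) - 21) = √(671/3)*18² + (161*(-1/201) - 21) = (√2013/3)*324 + (-161/201 - 21) = 108*√2013 - 4382/201 = -4382/201 + 108*√2013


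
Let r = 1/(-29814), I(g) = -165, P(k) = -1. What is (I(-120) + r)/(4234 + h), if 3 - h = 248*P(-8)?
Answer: -4919311/133715790 ≈ -0.036789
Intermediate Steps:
r = -1/29814 ≈ -3.3541e-5
h = 251 (h = 3 - 248*(-1) = 3 - 1*(-248) = 3 + 248 = 251)
(I(-120) + r)/(4234 + h) = (-165 - 1/29814)/(4234 + 251) = -4919311/29814/4485 = -4919311/29814*1/4485 = -4919311/133715790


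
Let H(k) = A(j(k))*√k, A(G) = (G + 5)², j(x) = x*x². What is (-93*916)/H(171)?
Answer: -7099*√19/118760260221616 ≈ -2.6056e-10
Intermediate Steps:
j(x) = x³
A(G) = (5 + G)²
H(k) = √k*(5 + k³)² (H(k) = (5 + k³)²*√k = √k*(5 + k³)²)
(-93*916)/H(171) = (-93*916)/((√171*(5 + 171³)²)) = -85188*√19/(57*(5 + 5000211)²) = -85188*√19/1425123122659392 = -7099*√19/118760260221616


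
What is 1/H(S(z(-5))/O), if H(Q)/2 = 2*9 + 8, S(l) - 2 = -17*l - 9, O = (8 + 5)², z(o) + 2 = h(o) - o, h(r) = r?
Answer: 1/52 ≈ 0.019231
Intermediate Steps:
z(o) = -2 (z(o) = -2 + (o - o) = -2 + 0 = -2)
O = 169 (O = 13² = 169)
S(l) = -7 - 17*l (S(l) = 2 + (-17*l - 9) = 2 + (-9 - 17*l) = -7 - 17*l)
H(Q) = 52 (H(Q) = 2*(2*9 + 8) = 2*(18 + 8) = 2*26 = 52)
1/H(S(z(-5))/O) = 1/52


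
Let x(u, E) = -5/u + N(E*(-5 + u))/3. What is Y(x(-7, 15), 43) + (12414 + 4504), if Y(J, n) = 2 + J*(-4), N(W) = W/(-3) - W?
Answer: 116180/7 ≈ 16597.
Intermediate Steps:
N(W) = -4*W/3 (N(W) = W*(-1/3) - W = -W/3 - W = -4*W/3)
x(u, E) = -5/u - 4*E*(-5 + u)/9 (x(u, E) = -5/u - 4*E*(-5 + u)/3/3 = -5/u - 4*E*(-5 + u)/3*(1/3) = -5/u - 4*E*(-5 + u)/9)
Y(J, n) = 2 - 4*J
Y(x(-7, 15), 43) + (12414 + 4504) = (2 - 4*(-45 - 4*15*(-7)*(-5 - 7))/(9*(-7))) + (12414 + 4504) = (2 - 4*(-1)*(-45 - 4*15*(-7)*(-12))/(9*7)) + 16918 = (2 - 4*(-1)*(-45 - 5040)/(9*7)) + 16918 = (2 - 4*(-1)*(-5085)/(9*7)) + 16918 = (2 - 4*565/7) + 16918 = (2 - 2260/7) + 16918 = -2246/7 + 16918 = 116180/7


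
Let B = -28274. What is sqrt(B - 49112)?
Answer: I*sqrt(77386) ≈ 278.18*I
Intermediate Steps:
sqrt(B - 49112) = sqrt(-28274 - 49112) = sqrt(-77386) = I*sqrt(77386)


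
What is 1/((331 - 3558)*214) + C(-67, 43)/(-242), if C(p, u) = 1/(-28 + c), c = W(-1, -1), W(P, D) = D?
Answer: 170890/1211619101 ≈ 0.00014104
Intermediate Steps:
c = -1
C(p, u) = -1/29 (C(p, u) = 1/(-28 - 1) = 1/(-29) = -1/29)
1/((331 - 3558)*214) + C(-67, 43)/(-242) = 1/((331 - 3558)*214) - 1/29/(-242) = (1/214)/(-3227) - 1/29*(-1/242) = -1/3227*1/214 + 1/7018 = -1/690578 + 1/7018 = 170890/1211619101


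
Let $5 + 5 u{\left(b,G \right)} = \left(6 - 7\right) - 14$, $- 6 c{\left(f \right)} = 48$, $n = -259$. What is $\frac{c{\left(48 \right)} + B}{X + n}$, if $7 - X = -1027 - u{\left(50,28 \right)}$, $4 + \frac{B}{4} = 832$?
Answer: $\frac{3304}{771} \approx 4.2853$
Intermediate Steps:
$c{\left(f \right)} = -8$ ($c{\left(f \right)} = \left(- \frac{1}{6}\right) 48 = -8$)
$u{\left(b,G \right)} = -4$ ($u{\left(b,G \right)} = -1 + \frac{\left(6 - 7\right) - 14}{5} = -1 + \frac{-1 - 14}{5} = -1 + \frac{1}{5} \left(-15\right) = -1 - 3 = -4$)
$B = 3312$ ($B = -16 + 4 \cdot 832 = -16 + 3328 = 3312$)
$X = 1030$ ($X = 7 - \left(-1027 - -4\right) = 7 - \left(-1027 + 4\right) = 7 - -1023 = 7 + 1023 = 1030$)
$\frac{c{\left(48 \right)} + B}{X + n} = \frac{-8 + 3312}{1030 - 259} = \frac{3304}{771}$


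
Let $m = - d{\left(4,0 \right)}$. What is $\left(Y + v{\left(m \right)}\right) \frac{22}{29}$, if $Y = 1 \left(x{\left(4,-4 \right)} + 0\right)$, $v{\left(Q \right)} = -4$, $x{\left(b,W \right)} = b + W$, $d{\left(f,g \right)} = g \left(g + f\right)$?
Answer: $- \frac{88}{29} \approx -3.0345$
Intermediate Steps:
$d{\left(f,g \right)} = g \left(f + g\right)$
$m = 0$ ($m = - 0 \left(4 + 0\right) = - 0 \cdot 4 = \left(-1\right) 0 = 0$)
$x{\left(b,W \right)} = W + b$
$Y = 0$ ($Y = 1 \left(\left(-4 + 4\right) + 0\right) = 1 \left(0 + 0\right) = 1 \cdot 0 = 0$)
$\left(Y + v{\left(m \right)}\right) \frac{22}{29} = \left(0 - 4\right) \frac{22}{29} = - 4 \cdot 22 \cdot \frac{1}{29} = \left(-4\right) \frac{22}{29} = - \frac{88}{29}$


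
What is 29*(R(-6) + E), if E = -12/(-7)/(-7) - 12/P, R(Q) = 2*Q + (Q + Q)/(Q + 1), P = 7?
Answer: -82128/245 ≈ -335.22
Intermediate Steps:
R(Q) = 2*Q + 2*Q/(1 + Q) (R(Q) = 2*Q + (2*Q)/(1 + Q) = 2*Q + 2*Q/(1 + Q))
E = -96/49 (E = -12/(-7)/(-7) - 12/7 = -12*(-⅐)*(-⅐) - 12*⅐ = (12/7)*(-⅐) - 12/7 = -12/49 - 12/7 = -96/49 ≈ -1.9592)
29*(R(-6) + E) = 29*(2*(-6)*(2 - 6)/(1 - 6) - 96/49) = 29*(2*(-6)*(-4)/(-5) - 96/49) = 29*(2*(-6)*(-⅕)*(-4) - 96/49) = 29*(-48/5 - 96/49) = 29*(-2832/245) = -82128/245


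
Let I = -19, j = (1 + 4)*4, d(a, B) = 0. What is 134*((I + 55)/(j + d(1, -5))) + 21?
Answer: 1311/5 ≈ 262.20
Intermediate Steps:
j = 20 (j = 5*4 = 20)
134*((I + 55)/(j + d(1, -5))) + 21 = 134*((-19 + 55)/(20 + 0)) + 21 = 134*(36/20) + 21 = 134*(36*(1/20)) + 21 = 134*(9/5) + 21 = 1206/5 + 21 = 1311/5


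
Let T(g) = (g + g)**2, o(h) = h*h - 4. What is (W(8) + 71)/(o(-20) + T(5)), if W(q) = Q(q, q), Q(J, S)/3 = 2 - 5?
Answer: 1/8 ≈ 0.12500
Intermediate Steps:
Q(J, S) = -9 (Q(J, S) = 3*(2 - 5) = 3*(-3) = -9)
W(q) = -9
o(h) = -4 + h**2 (o(h) = h**2 - 4 = -4 + h**2)
T(g) = 4*g**2 (T(g) = (2*g)**2 = 4*g**2)
(W(8) + 71)/(o(-20) + T(5)) = (-9 + 71)/((-4 + (-20)**2) + 4*5**2) = 62/((-4 + 400) + 4*25) = 62/(396 + 100) = 62/496 = 62*(1/496) = 1/8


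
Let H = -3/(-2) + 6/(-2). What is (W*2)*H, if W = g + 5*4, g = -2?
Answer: -54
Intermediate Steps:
H = -3/2 (H = -3*(-½) + 6*(-½) = 3/2 - 3 = -3/2 ≈ -1.5000)
W = 18 (W = -2 + 5*4 = -2 + 20 = 18)
(W*2)*H = (18*2)*(-3/2) = 36*(-3/2) = -54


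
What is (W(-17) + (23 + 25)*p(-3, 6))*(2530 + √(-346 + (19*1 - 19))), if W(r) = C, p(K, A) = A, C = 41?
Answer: 832370 + 329*I*√346 ≈ 8.3237e+5 + 6119.8*I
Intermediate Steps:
W(r) = 41
(W(-17) + (23 + 25)*p(-3, 6))*(2530 + √(-346 + (19*1 - 19))) = (41 + (23 + 25)*6)*(2530 + √(-346 + (19*1 - 19))) = (41 + 48*6)*(2530 + √(-346 + (19 - 19))) = (41 + 288)*(2530 + √(-346 + 0)) = 329*(2530 + √(-346)) = 329*(2530 + I*√346) = 832370 + 329*I*√346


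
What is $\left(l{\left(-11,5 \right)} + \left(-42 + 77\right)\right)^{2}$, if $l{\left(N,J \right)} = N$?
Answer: $576$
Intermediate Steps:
$\left(l{\left(-11,5 \right)} + \left(-42 + 77\right)\right)^{2} = \left(-11 + \left(-42 + 77\right)\right)^{2} = \left(-11 + 35\right)^{2} = 24^{2} = 576$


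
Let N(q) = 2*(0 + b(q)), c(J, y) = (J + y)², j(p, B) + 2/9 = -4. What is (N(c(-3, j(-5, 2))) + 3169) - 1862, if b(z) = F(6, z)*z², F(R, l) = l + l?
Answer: 302370155887/531441 ≈ 5.6896e+5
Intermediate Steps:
j(p, B) = -38/9 (j(p, B) = -2/9 - 4 = -38/9)
F(R, l) = 2*l
b(z) = 2*z³ (b(z) = (2*z)*z² = 2*z³)
N(q) = 4*q³ (N(q) = 2*(0 + 2*q³) = 2*(2*q³) = 4*q³)
(N(c(-3, j(-5, 2))) + 3169) - 1862 = (4*((-3 - 38/9)²)³ + 3169) - 1862 = (4*((-65/9)²)³ + 3169) - 1862 = (4*(4225/81)³ + 3169) - 1862 = (4*(75418890625/531441) + 3169) - 1862 = (301675562500/531441 + 3169) - 1862 = 303359699029/531441 - 1862 = 302370155887/531441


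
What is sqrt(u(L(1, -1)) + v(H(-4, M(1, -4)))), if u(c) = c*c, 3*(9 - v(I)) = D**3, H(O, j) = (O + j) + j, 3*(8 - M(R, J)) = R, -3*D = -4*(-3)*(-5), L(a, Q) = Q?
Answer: I*sqrt(23910)/3 ≈ 51.543*I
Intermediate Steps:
D = 20 (D = -(-4*(-3))*(-5)/3 = -4*(-5) = -1/3*(-60) = 20)
M(R, J) = 8 - R/3
H(O, j) = O + 2*j
v(I) = -7973/3 (v(I) = 9 - 1/3*20**3 = 9 - 1/3*8000 = 9 - 8000/3 = -7973/3)
u(c) = c**2
sqrt(u(L(1, -1)) + v(H(-4, M(1, -4)))) = sqrt((-1)**2 - 7973/3) = sqrt(1 - 7973/3) = sqrt(-7970/3) = I*sqrt(23910)/3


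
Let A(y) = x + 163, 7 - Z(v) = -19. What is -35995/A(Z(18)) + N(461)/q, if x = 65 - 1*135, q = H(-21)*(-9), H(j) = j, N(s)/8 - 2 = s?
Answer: -2152861/5859 ≈ -367.45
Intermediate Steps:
N(s) = 16 + 8*s
Z(v) = 26 (Z(v) = 7 - 1*(-19) = 7 + 19 = 26)
q = 189 (q = -21*(-9) = 189)
x = -70 (x = 65 - 135 = -70)
A(y) = 93 (A(y) = -70 + 163 = 93)
-35995/A(Z(18)) + N(461)/q = -35995/93 + (16 + 8*461)/189 = -35995*1/93 + (16 + 3688)*(1/189) = -35995/93 + 3704*(1/189) = -35995/93 + 3704/189 = -2152861/5859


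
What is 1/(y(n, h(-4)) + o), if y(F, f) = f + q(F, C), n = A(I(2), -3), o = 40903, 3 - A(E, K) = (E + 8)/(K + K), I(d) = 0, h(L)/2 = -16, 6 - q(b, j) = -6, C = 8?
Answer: 1/40883 ≈ 2.4460e-5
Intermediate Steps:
q(b, j) = 12 (q(b, j) = 6 - 1*(-6) = 6 + 6 = 12)
h(L) = -32 (h(L) = 2*(-16) = -32)
A(E, K) = 3 - (8 + E)/(2*K) (A(E, K) = 3 - (E + 8)/(K + K) = 3 - (8 + E)/(2*K))
n = 13/3 (n = (½)*(-8 - 1*0 + 6*(-3))/(-3) = (½)*(-⅓)*(-8 + 0 - 18) = (½)*(-⅓)*(-26) = 13/3 ≈ 4.3333)
y(F, f) = 12 + f (y(F, f) = f + 12 = 12 + f)
1/(y(n, h(-4)) + o) = 1/((12 - 32) + 40903) = 1/(-20 + 40903) = 1/40883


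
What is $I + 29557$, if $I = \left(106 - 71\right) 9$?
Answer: $29872$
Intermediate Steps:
$I = 315$ ($I = 35 \cdot 9 = 315$)
$I + 29557 = 315 + 29557 = 29872$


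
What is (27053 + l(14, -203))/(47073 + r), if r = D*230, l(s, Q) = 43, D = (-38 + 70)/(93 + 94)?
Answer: 5066952/8810011 ≈ 0.57514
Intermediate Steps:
D = 32/187 ≈ 0.17112
r = 7360/187 (r = (32/187)*230 = 7360/187 ≈ 39.358)
(27053 + l(14, -203))/(47073 + r) = (27053 + 43)/(47073 + 7360/187) = 27096/(8810011/187) = 27096*(187/8810011) = 5066952/8810011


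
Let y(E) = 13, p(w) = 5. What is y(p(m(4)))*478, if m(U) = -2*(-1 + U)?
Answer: 6214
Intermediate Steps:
m(U) = 2 - 2*U
y(p(m(4)))*478 = 13*478 = 6214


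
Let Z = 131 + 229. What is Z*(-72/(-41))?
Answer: 25920/41 ≈ 632.20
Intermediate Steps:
Z = 360
Z*(-72/(-41)) = 360*(-72/(-41)) = 360*(-72*(-1/41)) = 360*(72/41) = 25920/41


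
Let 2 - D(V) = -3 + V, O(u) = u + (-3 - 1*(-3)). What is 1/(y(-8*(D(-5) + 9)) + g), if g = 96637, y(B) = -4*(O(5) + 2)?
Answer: 1/96609 ≈ 1.0351e-5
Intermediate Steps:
O(u) = u (O(u) = u + (-3 + 3) = u + 0 = u)
D(V) = 5 - V (D(V) = 2 - (-3 + V) = 2 + (3 - V) = 5 - V)
y(B) = -28 (y(B) = -4*(5 + 2) = -4*7 = -28)
1/(y(-8*(D(-5) + 9)) + g) = 1/(-28 + 96637) = 1/96609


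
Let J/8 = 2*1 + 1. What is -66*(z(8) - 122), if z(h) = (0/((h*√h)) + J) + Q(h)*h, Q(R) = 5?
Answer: 3828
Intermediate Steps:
J = 24 (J = 8*(2*1 + 1) = 8*(2 + 1) = 8*3 = 24)
z(h) = 24 + 5*h (z(h) = (0/((h*√h)) + 24) + 5*h = (0/(h^(3/2)) + 24) + 5*h = (0/h^(3/2) + 24) + 5*h = (0 + 24) + 5*h = 24 + 5*h)
-66*(z(8) - 122) = -66*((24 + 5*8) - 122) = -66*((24 + 40) - 122) = -66*(64 - 122) = -66*(-58) = 3828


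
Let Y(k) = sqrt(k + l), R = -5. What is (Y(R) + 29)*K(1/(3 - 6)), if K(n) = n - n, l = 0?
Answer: 0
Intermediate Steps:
Y(k) = sqrt(k) (Y(k) = sqrt(k + 0) = sqrt(k))
K(n) = 0
(Y(R) + 29)*K(1/(3 - 6)) = (sqrt(-5) + 29)*0 = (I*sqrt(5) + 29)*0 = (29 + I*sqrt(5))*0 = 0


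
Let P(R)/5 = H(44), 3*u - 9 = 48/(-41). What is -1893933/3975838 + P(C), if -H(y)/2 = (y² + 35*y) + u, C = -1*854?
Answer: -5670537081993/163009358 ≈ -34787.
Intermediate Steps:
u = 107/41 (u = 3 + (48/(-41))/3 = 3 + (48*(-1/41))/3 = 3 + (⅓)*(-48/41) = 3 - 16/41 = 107/41 ≈ 2.6098)
C = -854
H(y) = -214/41 - 70*y - 2*y² (H(y) = -2*((y² + 35*y) + 107/41) = -2*(107/41 + y² + 35*y) = -214/41 - 70*y - 2*y²)
P(R) = -1426230/41 (P(R) = 5*(-214/41 - 70*44 - 2*44²) = 5*(-214/41 - 3080 - 2*1936) = 5*(-214/41 - 3080 - 3872) = 5*(-285246/41) = -1426230/41)
-1893933/3975838 + P(C) = -1893933/3975838 - 1426230/41 = -5670537081993/163009358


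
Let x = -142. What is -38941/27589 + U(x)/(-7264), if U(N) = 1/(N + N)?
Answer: -80334320827/56915444864 ≈ -1.4115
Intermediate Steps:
U(N) = 1/(2*N)
-38941/27589 + U(x)/(-7264) = -38941/27589 + ((½)/(-142))/(-7264) = -38941*1/27589 + ((½)*(-1/142))*(-1/7264) = -38941/27589 - 1/284*(-1/7264) = -38941/27589 + 1/2062976 = -80334320827/56915444864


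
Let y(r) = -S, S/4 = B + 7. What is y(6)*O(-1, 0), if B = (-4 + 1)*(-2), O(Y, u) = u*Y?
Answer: 0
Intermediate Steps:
O(Y, u) = Y*u
B = 6 (B = -3*(-2) = 6)
S = 52 (S = 4*(6 + 7) = 4*13 = 52)
y(r) = -52 (y(r) = -1*52 = -52)
y(6)*O(-1, 0) = -(-52)*0 = -52*0 = 0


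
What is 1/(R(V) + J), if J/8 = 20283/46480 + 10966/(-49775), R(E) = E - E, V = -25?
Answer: 57838550/99977329 ≈ 0.57852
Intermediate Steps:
R(E) = 0
J = 99977329/57838550 (J = 8*(20283/46480 + 10966/(-49775)) = 8*(20283*(1/46480) + 10966*(-1/49775)) = 8*(20283/46480 - 10966/49775) = 8*(99977329/462708400) = 99977329/57838550 ≈ 1.7286)
1/(R(V) + J) = 1/(0 + 99977329/57838550) = 1/(99977329/57838550) = 57838550/99977329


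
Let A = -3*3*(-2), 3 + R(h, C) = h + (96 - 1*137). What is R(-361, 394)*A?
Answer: -7290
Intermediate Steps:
R(h, C) = -44 + h (R(h, C) = -3 + (h + (96 - 1*137)) = -3 + (h + (96 - 137)) = -3 + (h - 41) = -3 + (-41 + h) = -44 + h)
A = 18 (A = -9*(-2) = 18)
R(-361, 394)*A = (-44 - 361)*18 = -405*18 = -7290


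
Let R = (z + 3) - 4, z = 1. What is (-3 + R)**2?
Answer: 9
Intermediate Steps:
R = 0 (R = (1 + 3) - 4 = 4 - 4 = 0)
(-3 + R)**2 = (-3 + 0)**2 = (-3)**2 = 9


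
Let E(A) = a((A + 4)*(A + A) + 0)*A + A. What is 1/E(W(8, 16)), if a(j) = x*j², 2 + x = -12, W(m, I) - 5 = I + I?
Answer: -1/4768270771 ≈ -2.0972e-10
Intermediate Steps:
W(m, I) = 5 + 2*I (W(m, I) = 5 + (I + I) = 5 + 2*I)
x = -14 (x = -2 - 12 = -14)
a(j) = -14*j²
E(A) = A - 56*A³*(4 + A)² (E(A) = (-14*((A + 4)*(A + A) + 0)²)*A + A = (-14*((4 + A)*(2*A) + 0)²)*A + A = (-14*(2*A*(4 + A) + 0)²)*A + A = (-14*4*A²*(4 + A)²)*A + A = (-56*A²*(4 + A)²)*A + A = -56*A³*(4 + A)² + A = A - 56*A³*(4 + A)²)
1/E(W(8, 16)) = 1/((5 + 2*16) - 56*(5 + 2*16)³*(4 + (5 + 2*16))²) = 1/((5 + 32) - 56*(5 + 32)³*(4 + (5 + 32))²) = 1/(37 - 56*37³*(4 + 37)²) = 1/(37 - 56*50653*41²) = 1/(37 - 56*50653*1681) = 1/(37 - 4768270808) = 1/(-4768270771) = -1/4768270771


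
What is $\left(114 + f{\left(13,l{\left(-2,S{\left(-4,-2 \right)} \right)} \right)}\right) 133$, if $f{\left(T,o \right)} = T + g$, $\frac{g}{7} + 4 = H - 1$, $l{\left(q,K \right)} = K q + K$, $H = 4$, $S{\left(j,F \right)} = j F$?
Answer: $15960$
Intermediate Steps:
$S{\left(j,F \right)} = F j$
$l{\left(q,K \right)} = K + K q$
$g = -7$ ($g = -28 + 7 \left(4 - 1\right) = -28 + 7 \cdot 3 = -28 + 21 = -7$)
$f{\left(T,o \right)} = -7 + T$ ($f{\left(T,o \right)} = T - 7 = -7 + T$)
$\left(114 + f{\left(13,l{\left(-2,S{\left(-4,-2 \right)} \right)} \right)}\right) 133 = \left(114 + \left(-7 + 13\right)\right) 133 = \left(114 + 6\right) 133 = 120 \cdot 133 = 15960$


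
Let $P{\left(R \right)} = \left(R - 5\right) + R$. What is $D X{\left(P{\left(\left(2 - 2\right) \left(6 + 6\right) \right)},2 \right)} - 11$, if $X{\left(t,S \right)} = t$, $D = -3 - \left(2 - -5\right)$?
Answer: $39$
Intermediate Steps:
$P{\left(R \right)} = -5 + 2 R$ ($P{\left(R \right)} = \left(-5 + R\right) + R = -5 + 2 R$)
$D = -10$ ($D = -3 - \left(2 + 5\right) = -3 - 7 = -10$)
$D X{\left(P{\left(\left(2 - 2\right) \left(6 + 6\right) \right)},2 \right)} - 11 = - 10 \left(-5 + 2 \left(2 - 2\right) \left(6 + 6\right)\right) - 11 = - 10 \left(-5 + 2 \cdot 0 \cdot 12\right) - 11 = - 10 \left(-5 + 2 \cdot 0\right) - 11 = - 10 \left(-5 + 0\right) - 11 = \left(-10\right) \left(-5\right) - 11 = 50 - 11 = 39$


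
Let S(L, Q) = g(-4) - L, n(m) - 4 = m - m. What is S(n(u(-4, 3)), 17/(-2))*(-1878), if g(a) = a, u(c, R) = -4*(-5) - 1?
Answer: 15024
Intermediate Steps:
u(c, R) = 19 (u(c, R) = 20 - 1 = 19)
n(m) = 4 (n(m) = 4 + (m - m) = 4 + 0 = 4)
S(L, Q) = -4 - L
S(n(u(-4, 3)), 17/(-2))*(-1878) = (-4 - 1*4)*(-1878) = (-4 - 4)*(-1878) = -8*(-1878) = 15024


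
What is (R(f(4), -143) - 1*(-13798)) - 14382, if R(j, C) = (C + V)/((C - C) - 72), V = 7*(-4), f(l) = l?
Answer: -4653/8 ≈ -581.63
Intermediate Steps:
V = -28
R(j, C) = 7/18 - C/72 (R(j, C) = (C - 28)/((C - C) - 72) = (-28 + C)/(0 - 72) = (-28 + C)/(-72) = (-28 + C)*(-1/72) = 7/18 - C/72)
(R(f(4), -143) - 1*(-13798)) - 14382 = ((7/18 - 1/72*(-143)) - 1*(-13798)) - 14382 = ((7/18 + 143/72) + 13798) - 14382 = (19/8 + 13798) - 14382 = 110403/8 - 14382 = -4653/8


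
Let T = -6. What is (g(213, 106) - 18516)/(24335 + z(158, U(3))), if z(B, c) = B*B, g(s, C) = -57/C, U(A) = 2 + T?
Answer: -654251/1741898 ≈ -0.37560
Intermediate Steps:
U(A) = -4 (U(A) = 2 - 6 = -4)
z(B, c) = B²
(g(213, 106) - 18516)/(24335 + z(158, U(3))) = (-57/106 - 18516)/(24335 + 158²) = (-57*1/106 - 18516)/(24335 + 24964) = (-57/106 - 18516)/49299 = -1962753/106*1/49299 = -654251/1741898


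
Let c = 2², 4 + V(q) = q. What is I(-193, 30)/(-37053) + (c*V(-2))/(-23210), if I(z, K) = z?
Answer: 2684401/430000065 ≈ 0.0062428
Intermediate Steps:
V(q) = -4 + q
c = 4
I(-193, 30)/(-37053) + (c*V(-2))/(-23210) = -193/(-37053) + (4*(-4 - 2))/(-23210) = -193*(-1/37053) + (4*(-6))*(-1/23210) = 193/37053 - 24*(-1/23210) = 193/37053 + 12/11605 = 2684401/430000065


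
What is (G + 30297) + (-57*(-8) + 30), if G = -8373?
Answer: 22410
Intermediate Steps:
(G + 30297) + (-57*(-8) + 30) = (-8373 + 30297) + (-57*(-8) + 30) = 21924 + (456 + 30) = 21924 + 486 = 22410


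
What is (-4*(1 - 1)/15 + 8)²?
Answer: 64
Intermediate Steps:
(-4*(1 - 1)/15 + 8)² = (-4*0*(1/15) + 8)² = (0*(1/15) + 8)² = (0 + 8)² = 8² = 64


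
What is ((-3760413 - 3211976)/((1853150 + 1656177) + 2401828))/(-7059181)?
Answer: 6972389/41727913064055 ≈ 1.6709e-7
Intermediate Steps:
((-3760413 - 3211976)/((1853150 + 1656177) + 2401828))/(-7059181) = -6972389/(3509327 + 2401828)*(-1/7059181) = -6972389/5911155*(-1/7059181) = 6972389/41727913064055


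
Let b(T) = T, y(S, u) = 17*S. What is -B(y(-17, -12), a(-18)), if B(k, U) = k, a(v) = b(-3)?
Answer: 289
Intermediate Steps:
a(v) = -3
-B(y(-17, -12), a(-18)) = -17*(-17) = -1*(-289) = 289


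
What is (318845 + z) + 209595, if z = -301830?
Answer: 226610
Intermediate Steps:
(318845 + z) + 209595 = (318845 - 301830) + 209595 = 17015 + 209595 = 226610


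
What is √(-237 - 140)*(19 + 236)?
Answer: 255*I*√377 ≈ 4951.2*I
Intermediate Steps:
√(-237 - 140)*(19 + 236) = √(-377)*255 = (I*√377)*255 = 255*I*√377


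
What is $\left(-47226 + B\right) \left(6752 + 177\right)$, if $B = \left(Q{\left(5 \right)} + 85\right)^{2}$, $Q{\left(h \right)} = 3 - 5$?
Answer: $-279495073$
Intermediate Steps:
$Q{\left(h \right)} = -2$
$B = 6889$ ($B = \left(-2 + 85\right)^{2} = 83^{2} = 6889$)
$\left(-47226 + B\right) \left(6752 + 177\right) = \left(-47226 + 6889\right) \left(6752 + 177\right) = \left(-40337\right) 6929 = -279495073$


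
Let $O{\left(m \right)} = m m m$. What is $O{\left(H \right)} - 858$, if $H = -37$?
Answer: $-51511$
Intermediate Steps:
$O{\left(m \right)} = m^{3}$ ($O{\left(m \right)} = m^{2} m = m^{3}$)
$O{\left(H \right)} - 858 = \left(-37\right)^{3} - 858 = -50653 - 858 = -51511$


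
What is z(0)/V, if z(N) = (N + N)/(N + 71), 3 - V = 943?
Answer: 0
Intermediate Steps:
V = -940 (V = 3 - 1*943 = 3 - 943 = -940)
z(N) = 2*N/(71 + N) (z(N) = (2*N)/(71 + N) = 2*N/(71 + N))
z(0)/V = (2*0/(71 + 0))/(-940) = (2*0/71)*(-1/940) = (2*0*(1/71))*(-1/940) = 0*(-1/940) = 0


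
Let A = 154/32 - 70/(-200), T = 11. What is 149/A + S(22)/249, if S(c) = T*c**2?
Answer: 5166892/102837 ≈ 50.244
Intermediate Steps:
A = 413/80 (A = 154*(1/32) - 70*(-1/200) = 77/16 + 7/20 = 413/80 ≈ 5.1625)
S(c) = 11*c**2
149/A + S(22)/249 = 149/(413/80) + (11*22**2)/249 = 149*(80/413) + (11*484)*(1/249) = 11920/413 + 5324*(1/249) = 11920/413 + 5324/249 = 5166892/102837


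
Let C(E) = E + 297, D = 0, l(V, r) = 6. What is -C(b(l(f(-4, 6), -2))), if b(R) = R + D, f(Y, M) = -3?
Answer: -303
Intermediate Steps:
b(R) = R (b(R) = R + 0 = R)
C(E) = 297 + E
-C(b(l(f(-4, 6), -2))) = -(297 + 6) = -1*303 = -303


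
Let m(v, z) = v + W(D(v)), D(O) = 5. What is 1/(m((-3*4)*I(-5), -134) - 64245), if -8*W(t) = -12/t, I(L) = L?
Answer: -10/641847 ≈ -1.5580e-5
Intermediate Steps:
W(t) = 3/(2*t) (W(t) = -(-3)/(2*t) = 3/(2*t))
m(v, z) = 3/10 + v (m(v, z) = v + (3/2)/5 = v + (3/2)*(⅕) = v + 3/10 = 3/10 + v)
1/(m((-3*4)*I(-5), -134) - 64245) = 1/((3/10 - 3*4*(-5)) - 64245) = 1/((3/10 - 12*(-5)) - 64245) = 1/((3/10 + 60) - 64245) = 1/(603/10 - 64245) = 1/(-641847/10) = -10/641847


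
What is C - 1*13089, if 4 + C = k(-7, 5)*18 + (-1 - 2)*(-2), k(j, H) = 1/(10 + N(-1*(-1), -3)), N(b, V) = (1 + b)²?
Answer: -91600/7 ≈ -13086.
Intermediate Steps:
k(j, H) = 1/14 (k(j, H) = 1/(10 + (1 - 1*(-1))²) = 1/(10 + (1 + 1)²) = 1/(10 + 2²) = 1/(10 + 4) = 1/14)
C = 23/7 (C = -4 + ((1/14)*18 + (-1 - 2)*(-2)) = -4 + (9/7 - 3*(-2)) = -4 + (9/7 + 6) = -4 + 51/7 = 23/7 ≈ 3.2857)
C - 1*13089 = 23/7 - 1*13089 = 23/7 - 13089 = -91600/7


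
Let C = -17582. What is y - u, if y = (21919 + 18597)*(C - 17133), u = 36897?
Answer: -1406549837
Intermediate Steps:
y = -1406512940 (y = (21919 + 18597)*(-17582 - 17133) = 40516*(-34715) = -1406512940)
y - u = -1406512940 - 1*36897 = -1406512940 - 36897 = -1406549837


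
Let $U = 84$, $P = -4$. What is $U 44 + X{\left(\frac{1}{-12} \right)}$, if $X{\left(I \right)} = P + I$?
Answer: $\frac{44303}{12} \approx 3691.9$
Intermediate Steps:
$X{\left(I \right)} = -4 + I$
$U 44 + X{\left(\frac{1}{-12} \right)} = 84 \cdot 44 - \left(4 - \frac{1}{-12}\right) = 3696 - \frac{49}{12} = \frac{44303}{12}$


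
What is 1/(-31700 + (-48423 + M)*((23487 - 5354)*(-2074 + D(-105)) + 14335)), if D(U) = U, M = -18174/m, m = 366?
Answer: 61/116787387195004 ≈ 5.2232e-13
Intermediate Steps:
M = -3029/61 (M = -18174/366 = -26*233/122 = -3029/61 ≈ -49.656)
1/(-31700 + (-48423 + M)*((23487 - 5354)*(-2074 + D(-105)) + 14335)) = 1/(-31700 + (-48423 - 3029/61)*((23487 - 5354)*(-2074 - 105) + 14335)) = 1/(-31700 - 2956832*(18133*(-2179) + 14335)/61) = 1/(-31700 - 2956832*(-39511807 + 14335)/61) = 1/(-31700 - 2956832/61*(-39497472)) = 1/(-31700 + 116787389128704/61) = 1/(116787387195004/61) = 61/116787387195004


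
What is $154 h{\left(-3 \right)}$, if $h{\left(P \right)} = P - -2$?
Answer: $-154$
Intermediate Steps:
$h{\left(P \right)} = 2 + P$ ($h{\left(P \right)} = P + 2 = 2 + P$)
$154 h{\left(-3 \right)} = 154 \left(2 - 3\right) = 154 \left(-1\right) = -154$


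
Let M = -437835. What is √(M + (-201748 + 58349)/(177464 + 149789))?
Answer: I*√46889778722903462/327253 ≈ 661.69*I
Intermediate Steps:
√(M + (-201748 + 58349)/(177464 + 149789)) = √(-437835 + (-201748 + 58349)/(177464 + 149789)) = √(-437835 - 143399/327253) = √(-143282960654/327253) = I*√46889778722903462/327253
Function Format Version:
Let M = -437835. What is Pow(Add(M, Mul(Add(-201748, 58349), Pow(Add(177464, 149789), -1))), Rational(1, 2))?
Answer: Mul(Rational(1, 327253), I, Pow(46889778722903462, Rational(1, 2))) ≈ Mul(661.69, I)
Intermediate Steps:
Pow(Add(M, Mul(Add(-201748, 58349), Pow(Add(177464, 149789), -1))), Rational(1, 2)) = Pow(Add(-437835, Mul(Add(-201748, 58349), Pow(Add(177464, 149789), -1))), Rational(1, 2)) = Pow(Add(-437835, Mul(-143399, Pow(327253, -1))), Rational(1, 2)) = Pow(Add(-437835, Mul(-143399, Rational(1, 327253))), Rational(1, 2)) = Pow(Add(-437835, Rational(-143399, 327253)), Rational(1, 2)) = Pow(Rational(-143282960654, 327253), Rational(1, 2)) = Mul(Rational(1, 327253), I, Pow(46889778722903462, Rational(1, 2)))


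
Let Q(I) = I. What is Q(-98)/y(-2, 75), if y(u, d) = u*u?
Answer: -49/2 ≈ -24.500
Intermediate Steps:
y(u, d) = u**2
Q(-98)/y(-2, 75) = -98/((-2)**2) = -98/4 = -98*1/4 = -49/2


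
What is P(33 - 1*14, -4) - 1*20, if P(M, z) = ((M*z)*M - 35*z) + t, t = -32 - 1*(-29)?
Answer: -1327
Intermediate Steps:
t = -3 (t = -32 + 29 = -3)
P(M, z) = -3 - 35*z + z*M**2 (P(M, z) = ((M*z)*M - 35*z) - 3 = (z*M**2 - 35*z) - 3 = (-35*z + z*M**2) - 3 = -3 - 35*z + z*M**2)
P(33 - 1*14, -4) - 1*20 = (-3 - 35*(-4) - 4*(33 - 1*14)**2) - 1*20 = (-3 + 140 - 4*(33 - 14)**2) - 20 = (-3 + 140 - 4*19**2) - 20 = (-3 + 140 - 4*361) - 20 = (-3 + 140 - 1444) - 20 = -1307 - 20 = -1327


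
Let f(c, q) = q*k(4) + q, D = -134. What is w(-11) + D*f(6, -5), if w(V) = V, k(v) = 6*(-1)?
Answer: -3361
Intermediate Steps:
k(v) = -6
f(c, q) = -5*q (f(c, q) = q*(-6) + q = -6*q + q = -5*q)
w(-11) + D*f(6, -5) = -11 - (-670)*(-5) = -11 - 134*25 = -11 - 3350 = -3361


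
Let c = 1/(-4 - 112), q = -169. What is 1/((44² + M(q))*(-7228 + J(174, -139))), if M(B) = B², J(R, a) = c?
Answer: -116/25570179153 ≈ -4.5365e-9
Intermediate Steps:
c = -1/116 (c = 1/(-116) = -1/116 ≈ -0.0086207)
J(R, a) = -1/116
1/((44² + M(q))*(-7228 + J(174, -139))) = 1/((44² + (-169)²)*(-7228 - 1/116)) = 1/((1936 + 28561)*(-838449/116)) = 1/(30497*(-838449/116)) = 1/(-25570179153/116) = -116/25570179153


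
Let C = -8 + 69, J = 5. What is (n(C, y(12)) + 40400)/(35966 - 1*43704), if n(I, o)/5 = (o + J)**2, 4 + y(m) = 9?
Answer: -20450/3869 ≈ -5.2856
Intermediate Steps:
C = 61
y(m) = 5 (y(m) = -4 + 9 = 5)
n(I, o) = 5*(5 + o)**2 (n(I, o) = 5*(o + 5)**2 = 5*(5 + o)**2)
(n(C, y(12)) + 40400)/(35966 - 1*43704) = (5*(5 + 5)**2 + 40400)/(35966 - 1*43704) = (5*10**2 + 40400)/(35966 - 43704) = (5*100 + 40400)/(-7738) = (500 + 40400)*(-1/7738) = 40900*(-1/7738) = -20450/3869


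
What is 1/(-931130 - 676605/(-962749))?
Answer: -962749/896443799765 ≈ -1.0740e-6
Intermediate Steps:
1/(-931130 - 676605/(-962749)) = 1/(-931130 - 676605*(-1/962749)) = 1/(-931130 + 676605/962749) = 1/(-896443799765/962749) = -962749/896443799765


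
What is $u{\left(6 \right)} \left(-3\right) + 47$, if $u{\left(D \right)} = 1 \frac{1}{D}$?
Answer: $\frac{93}{2} \approx 46.5$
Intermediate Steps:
$u{\left(D \right)} = \frac{1}{D}$
$u{\left(6 \right)} \left(-3\right) + 47 = \frac{1}{6} \left(-3\right) + 47 = - \frac{1}{2} + 47 = \frac{93}{2}$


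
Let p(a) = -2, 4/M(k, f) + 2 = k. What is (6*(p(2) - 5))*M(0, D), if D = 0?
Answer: 84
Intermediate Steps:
M(k, f) = 4/(-2 + k)
(6*(p(2) - 5))*M(0, D) = (6*(-2 - 5))*(4/(-2 + 0)) = (6*(-7))*(4/(-2)) = -168*(-1)/2 = -42*(-2) = 84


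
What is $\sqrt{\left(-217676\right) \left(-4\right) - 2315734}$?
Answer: $i \sqrt{1445030} \approx 1202.1 i$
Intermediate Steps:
$\sqrt{\left(-217676\right) \left(-4\right) - 2315734} = \sqrt{870704 - 2315734} = \sqrt{-1445030} = i \sqrt{1445030}$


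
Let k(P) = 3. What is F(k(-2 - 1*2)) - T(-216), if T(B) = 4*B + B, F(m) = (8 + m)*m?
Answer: 1113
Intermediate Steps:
F(m) = m*(8 + m)
T(B) = 5*B
F(k(-2 - 1*2)) - T(-216) = 3*(8 + 3) - 5*(-216) = 3*11 - 1*(-1080) = 33 + 1080 = 1113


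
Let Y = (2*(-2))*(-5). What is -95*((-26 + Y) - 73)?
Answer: 7505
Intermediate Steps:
Y = 20 (Y = -4*(-5) = 20)
-95*((-26 + Y) - 73) = -95*((-26 + 20) - 73) = -95*(-6 - 73) = -95*(-79) = 7505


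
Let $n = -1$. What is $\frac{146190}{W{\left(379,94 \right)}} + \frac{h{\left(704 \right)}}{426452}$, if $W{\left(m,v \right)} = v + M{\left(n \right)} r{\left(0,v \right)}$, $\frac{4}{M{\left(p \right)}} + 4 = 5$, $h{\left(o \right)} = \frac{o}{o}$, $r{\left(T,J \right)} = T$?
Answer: $\frac{31171508987}{20043244} \approx 1555.2$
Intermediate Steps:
$h{\left(o \right)} = 1$
$M{\left(p \right)} = 4$ ($M{\left(p \right)} = \frac{4}{-4 + 5} = \frac{4}{1} = 4 \cdot 1 = 4$)
$W{\left(m,v \right)} = v$ ($W{\left(m,v \right)} = v + 4 \cdot 0 = v + 0 = v$)
$\frac{146190}{W{\left(379,94 \right)}} + \frac{h{\left(704 \right)}}{426452} = \frac{146190}{94} + 1 \cdot \frac{1}{426452} = 146190 \cdot \frac{1}{94} + 1 \cdot \frac{1}{426452} = \frac{73095}{47} + \frac{1}{426452} = \frac{31171508987}{20043244}$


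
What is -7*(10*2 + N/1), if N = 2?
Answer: -154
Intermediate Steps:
-7*(10*2 + N/1) = -7*(10*2 + 2/1) = -7*(20 + 2*1) = -7*(20 + 2) = -7*22 = -154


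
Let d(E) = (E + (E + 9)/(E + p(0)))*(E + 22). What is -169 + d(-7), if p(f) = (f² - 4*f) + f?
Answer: -1948/7 ≈ -278.29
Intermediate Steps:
p(f) = f² - 3*f
d(E) = (22 + E)*(E + (9 + E)/E) (d(E) = (E + (E + 9)/(E + 0*(-3 + 0)))*(E + 22) = (E + (9 + E)/(E + 0*(-3)))*(22 + E) = (E + (9 + E)/(E + 0))*(22 + E) = (E + (9 + E)/E)*(22 + E) = (22 + E)*(E + (9 + E)/E))
-169 + d(-7) = -169 + (31 + (-7)² + 23*(-7) + 198/(-7)) = -169 + (31 + 49 - 161 + 198*(-⅐)) = -169 + (31 + 49 - 161 - 198/7) = -169 - 765/7 = -1948/7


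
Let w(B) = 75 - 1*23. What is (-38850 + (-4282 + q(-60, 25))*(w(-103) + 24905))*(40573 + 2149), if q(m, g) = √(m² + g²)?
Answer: -4497879776718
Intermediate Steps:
q(m, g) = √(g² + m²)
w(B) = 52 (w(B) = 75 - 23 = 52)
(-38850 + (-4282 + q(-60, 25))*(w(-103) + 24905))*(40573 + 2149) = (-38850 + (-4282 + √(25² + (-60)²))*(52 + 24905))*(40573 + 2149) = (-38850 + (-4282 + √(625 + 3600))*24957)*42722 = (-38850 + (-4282 + √4225)*24957)*42722 = (-38850 + (-4282 + 65)*24957)*42722 = (-38850 - 4217*24957)*42722 = (-38850 - 105243669)*42722 = -105282519*42722 = -4497879776718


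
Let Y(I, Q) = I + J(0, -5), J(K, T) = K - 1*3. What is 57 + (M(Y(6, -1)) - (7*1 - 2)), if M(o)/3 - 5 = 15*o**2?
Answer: 472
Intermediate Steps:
J(K, T) = -3 + K (J(K, T) = K - 3 = -3 + K)
Y(I, Q) = -3 + I (Y(I, Q) = I + (-3 + 0) = I - 3 = -3 + I)
M(o) = 15 + 45*o**2 (M(o) = 15 + 3*(15*o**2) = 15 + 45*o**2)
57 + (M(Y(6, -1)) - (7*1 - 2)) = 57 + ((15 + 45*(-3 + 6)**2) - (7*1 - 2)) = 57 + ((15 + 45*3**2) - (7 - 2)) = 57 + ((15 + 45*9) - 1*5) = 57 + ((15 + 405) - 5) = 57 + (420 - 5) = 57 + 415 = 472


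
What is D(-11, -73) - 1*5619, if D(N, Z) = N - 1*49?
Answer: -5679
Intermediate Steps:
D(N, Z) = -49 + N (D(N, Z) = N - 49 = -49 + N)
D(-11, -73) - 1*5619 = (-49 - 11) - 1*5619 = -60 - 5619 = -5679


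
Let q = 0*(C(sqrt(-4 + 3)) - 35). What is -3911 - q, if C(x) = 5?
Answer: -3911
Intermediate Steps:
q = 0 (q = 0*(5 - 35) = 0*(-30) = 0)
-3911 - q = -3911 - 1*0 = -3911 + 0 = -3911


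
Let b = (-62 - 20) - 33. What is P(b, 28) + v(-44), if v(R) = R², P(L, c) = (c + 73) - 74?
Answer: 1963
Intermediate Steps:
b = -115 (b = -82 - 33 = -115)
P(L, c) = -1 + c (P(L, c) = (73 + c) - 74 = -1 + c)
P(b, 28) + v(-44) = (-1 + 28) + (-44)² = 27 + 1936 = 1963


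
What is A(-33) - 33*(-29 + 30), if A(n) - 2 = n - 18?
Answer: -82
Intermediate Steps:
A(n) = -16 + n (A(n) = 2 + (n - 18) = 2 + (-18 + n) = -16 + n)
A(-33) - 33*(-29 + 30) = (-16 - 33) - 33*(-29 + 30) = -49 - 33*1 = -49 - 33 = -82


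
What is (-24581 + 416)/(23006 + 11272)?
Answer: -8055/11426 ≈ -0.70497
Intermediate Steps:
(-24581 + 416)/(23006 + 11272) = -24165/34278 = -24165*1/34278 = -8055/11426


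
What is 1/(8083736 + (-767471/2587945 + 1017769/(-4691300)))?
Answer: 2428165275700/19628645806252635799 ≈ 1.2371e-7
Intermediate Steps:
1/(8083736 + (-767471/2587945 + 1017769/(-4691300))) = 1/(8083736 + (-767471*1/2587945 + 1017769*(-1/4691300))) = 1/(8083736 + (-767471/2587945 - 1017769/4691300)) = 1/(8083736 - 1246873379401/2428165275700) = 1/(19628645806252635799/2428165275700) = 2428165275700/19628645806252635799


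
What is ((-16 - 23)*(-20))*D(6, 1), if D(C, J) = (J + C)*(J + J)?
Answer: 10920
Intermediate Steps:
D(C, J) = 2*J*(C + J) (D(C, J) = (C + J)*(2*J) = 2*J*(C + J))
((-16 - 23)*(-20))*D(6, 1) = ((-16 - 23)*(-20))*(2*1*(6 + 1)) = (-39*(-20))*(2*1*7) = 780*14 = 10920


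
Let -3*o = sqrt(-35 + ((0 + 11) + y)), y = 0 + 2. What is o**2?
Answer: -22/9 ≈ -2.4444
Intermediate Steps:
y = 2
o = -I*sqrt(22)/3 (o = -sqrt(-35 + ((0 + 11) + 2))/3 = -sqrt(-35 + (11 + 2))/3 = -sqrt(-35 + 13)/3 = -I*sqrt(22)/3 ≈ -1.5635*I)
o**2 = (-I*sqrt(22)/3)**2 = -22/9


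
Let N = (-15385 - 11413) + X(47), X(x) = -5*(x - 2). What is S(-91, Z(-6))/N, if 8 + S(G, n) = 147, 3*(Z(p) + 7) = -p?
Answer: -139/27023 ≈ -0.0051438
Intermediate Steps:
Z(p) = -7 - p/3 (Z(p) = -7 + (-p)/3 = -7 - p/3)
X(x) = 10 - 5*x (X(x) = -5*(-2 + x) = 10 - 5*x)
S(G, n) = 139 (S(G, n) = -8 + 147 = 139)
N = -27023 (N = (-15385 - 11413) + (10 - 5*47) = -26798 + (10 - 235) = -26798 - 225 = -27023)
S(-91, Z(-6))/N = 139/(-27023) = 139*(-1/27023) = -139/27023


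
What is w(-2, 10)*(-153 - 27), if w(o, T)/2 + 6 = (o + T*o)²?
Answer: -172080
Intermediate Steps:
w(o, T) = -12 + 2*(o + T*o)²
w(-2, 10)*(-153 - 27) = (-12 + 2*(-2)²*(1 + 10)²)*(-153 - 27) = (-12 + 2*4*11²)*(-180) = (-12 + 2*4*121)*(-180) = (-12 + 968)*(-180) = 956*(-180) = -172080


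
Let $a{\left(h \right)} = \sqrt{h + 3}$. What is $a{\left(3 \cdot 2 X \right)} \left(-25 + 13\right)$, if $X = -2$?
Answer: $- 36 i \approx - 36.0 i$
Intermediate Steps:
$a{\left(h \right)} = \sqrt{3 + h}$
$a{\left(3 \cdot 2 X \right)} \left(-25 + 13\right) = \sqrt{3 + 3 \cdot 2 \left(-2\right)} \left(-25 + 13\right) = \sqrt{3 + 6 \left(-2\right)} \left(-12\right) = \sqrt{3 - 12} \left(-12\right) = \sqrt{-9} \left(-12\right) = 3 i \left(-12\right) = - 36 i$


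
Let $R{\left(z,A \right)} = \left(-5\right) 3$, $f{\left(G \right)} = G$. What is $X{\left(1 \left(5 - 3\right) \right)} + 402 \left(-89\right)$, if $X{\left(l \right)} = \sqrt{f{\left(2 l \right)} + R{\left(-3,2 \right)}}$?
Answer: $-35778 + i \sqrt{11} \approx -35778.0 + 3.3166 i$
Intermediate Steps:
$R{\left(z,A \right)} = -15$
$X{\left(l \right)} = \sqrt{-15 + 2 l}$ ($X{\left(l \right)} = \sqrt{2 l - 15} = \sqrt{-15 + 2 l}$)
$X{\left(1 \left(5 - 3\right) \right)} + 402 \left(-89\right) = \sqrt{-15 + 2 \cdot 1 \left(5 - 3\right)} + 402 \left(-89\right) = \sqrt{-15 + 2 \cdot 1 \cdot 2} - 35778 = \sqrt{-15 + 2 \cdot 2} - 35778 = \sqrt{-15 + 4} - 35778 = \sqrt{-11} - 35778 = i \sqrt{11} - 35778 = -35778 + i \sqrt{11}$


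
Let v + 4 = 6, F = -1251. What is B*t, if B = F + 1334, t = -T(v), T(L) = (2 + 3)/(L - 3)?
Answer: 415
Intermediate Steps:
v = 2 (v = -4 + 6 = 2)
T(L) = 5/(-3 + L)
t = 5 (t = -5/(-3 + 2) = -5/(-1) = -5*(-1) = -1*(-5) = 5)
B = 83 (B = -1251 + 1334 = 83)
B*t = 83*5 = 415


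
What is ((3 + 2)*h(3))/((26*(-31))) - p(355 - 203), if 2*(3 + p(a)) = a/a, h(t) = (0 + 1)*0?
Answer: 5/2 ≈ 2.5000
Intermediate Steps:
h(t) = 0 (h(t) = 1*0 = 0)
p(a) = -5/2 (p(a) = -3 + (a/a)/2 = -3 + (½)*1 = -3 + ½ = -5/2)
((3 + 2)*h(3))/((26*(-31))) - p(355 - 203) = ((3 + 2)*0)/((26*(-31))) - 1*(-5/2) = (5*0)/(-806) + 5/2 = 0*(-1/806) + 5/2 = 0 + 5/2 = 5/2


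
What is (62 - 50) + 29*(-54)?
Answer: -1554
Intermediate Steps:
(62 - 50) + 29*(-54) = 12 - 1566 = -1554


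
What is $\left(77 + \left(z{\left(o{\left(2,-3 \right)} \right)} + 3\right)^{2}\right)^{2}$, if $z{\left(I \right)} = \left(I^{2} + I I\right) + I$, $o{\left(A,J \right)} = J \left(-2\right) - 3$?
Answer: $426409$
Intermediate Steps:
$o{\left(A,J \right)} = -3 - 2 J$ ($o{\left(A,J \right)} = - 2 J - 3 = -3 - 2 J$)
$z{\left(I \right)} = I + 2 I^{2}$ ($z{\left(I \right)} = \left(I^{2} + I^{2}\right) + I = 2 I^{2} + I = I + 2 I^{2}$)
$\left(77 + \left(z{\left(o{\left(2,-3 \right)} \right)} + 3\right)^{2}\right)^{2} = \left(77 + \left(\left(-3 - -6\right) \left(1 + 2 \left(-3 - -6\right)\right) + 3\right)^{2}\right)^{2} = \left(77 + \left(\left(-3 + 6\right) \left(1 + 2 \left(-3 + 6\right)\right) + 3\right)^{2}\right)^{2} = \left(77 + \left(3 \left(1 + 2 \cdot 3\right) + 3\right)^{2}\right)^{2} = \left(77 + \left(3 \left(1 + 6\right) + 3\right)^{2}\right)^{2} = \left(77 + \left(3 \cdot 7 + 3\right)^{2}\right)^{2} = \left(77 + \left(21 + 3\right)^{2}\right)^{2} = \left(77 + 24^{2}\right)^{2} = \left(77 + 576\right)^{2} = 653^{2} = 426409$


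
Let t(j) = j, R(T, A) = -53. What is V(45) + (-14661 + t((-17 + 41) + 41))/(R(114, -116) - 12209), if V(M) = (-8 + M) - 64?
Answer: -158239/6131 ≈ -25.810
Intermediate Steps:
V(M) = -72 + M
V(45) + (-14661 + t((-17 + 41) + 41))/(R(114, -116) - 12209) = (-72 + 45) + (-14661 + ((-17 + 41) + 41))/(-53 - 12209) = -27 + (-14661 + (24 + 41))/(-12262) = -27 + (-14661 + 65)*(-1/12262) = -27 - 14596*(-1/12262) = -27 + 7298/6131 = -158239/6131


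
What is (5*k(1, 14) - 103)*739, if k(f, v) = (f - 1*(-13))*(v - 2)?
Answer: 544643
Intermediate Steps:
k(f, v) = (-2 + v)*(13 + f) (k(f, v) = (f + 13)*(-2 + v) = (13 + f)*(-2 + v) = (-2 + v)*(13 + f))
(5*k(1, 14) - 103)*739 = (5*(-26 - 2*1 + 13*14 + 1*14) - 103)*739 = (5*(-26 - 2 + 182 + 14) - 103)*739 = (5*168 - 103)*739 = (840 - 103)*739 = 737*739 = 544643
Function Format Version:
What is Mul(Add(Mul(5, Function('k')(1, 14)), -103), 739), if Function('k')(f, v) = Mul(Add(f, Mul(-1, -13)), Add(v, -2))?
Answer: 544643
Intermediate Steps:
Function('k')(f, v) = Mul(Add(-2, v), Add(13, f)) (Function('k')(f, v) = Mul(Add(f, 13), Add(-2, v)) = Mul(Add(13, f), Add(-2, v)) = Mul(Add(-2, v), Add(13, f)))
Mul(Add(Mul(5, Function('k')(1, 14)), -103), 739) = Mul(Add(Mul(5, Add(-26, Mul(-2, 1), Mul(13, 14), Mul(1, 14))), -103), 739) = Mul(Add(Mul(5, Add(-26, -2, 182, 14)), -103), 739) = Mul(Add(Mul(5, 168), -103), 739) = Mul(Add(840, -103), 739) = Mul(737, 739) = 544643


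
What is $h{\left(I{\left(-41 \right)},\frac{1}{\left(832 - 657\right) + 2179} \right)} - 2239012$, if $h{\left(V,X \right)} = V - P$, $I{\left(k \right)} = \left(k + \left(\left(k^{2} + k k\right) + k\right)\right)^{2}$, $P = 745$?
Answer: $8518643$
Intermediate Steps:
$I{\left(k \right)} = \left(2 k + 2 k^{2}\right)^{2}$ ($I{\left(k \right)} = \left(k + \left(\left(k^{2} + k^{2}\right) + k\right)\right)^{2} = \left(k + \left(2 k^{2} + k\right)\right)^{2} = \left(k + \left(k + 2 k^{2}\right)\right)^{2} = \left(2 k + 2 k^{2}\right)^{2}$)
$h{\left(V,X \right)} = -745 + V$ ($h{\left(V,X \right)} = V - 745 = -745 + V$)
$h{\left(I{\left(-41 \right)},\frac{1}{\left(832 - 657\right) + 2179} \right)} - 2239012 = \left(-745 + 4 \left(-41\right)^{2} \left(1 - 41\right)^{2}\right) - 2239012 = \left(-745 + 4 \cdot 1681 \left(-40\right)^{2}\right) - 2239012 = \left(-745 + 4 \cdot 1681 \cdot 1600\right) - 2239012 = \left(-745 + 10758400\right) - 2239012 = 10757655 - 2239012 = 8518643$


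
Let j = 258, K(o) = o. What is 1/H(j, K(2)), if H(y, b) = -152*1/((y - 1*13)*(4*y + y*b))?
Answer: -94815/38 ≈ -2495.1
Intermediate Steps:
H(y, b) = -152/((-13 + y)*(4*y + b*y)) (H(y, b) = -152*1/((y - 13)*(4*y + b*y)) = -152*1/((-13 + y)*(4*y + b*y)) = -152/((-13 + y)*(4*y + b*y)))
1/H(j, K(2)) = 1/(-152/(258*(-52 - 13*2 + 4*258 + 2*258))) = 1/(-152*1/258/(-52 - 26 + 1032 + 516)) = 1/(-152*1/258/1470) = 1/(-152*1/258*1/1470) = 1/(-38/94815) = -94815/38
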